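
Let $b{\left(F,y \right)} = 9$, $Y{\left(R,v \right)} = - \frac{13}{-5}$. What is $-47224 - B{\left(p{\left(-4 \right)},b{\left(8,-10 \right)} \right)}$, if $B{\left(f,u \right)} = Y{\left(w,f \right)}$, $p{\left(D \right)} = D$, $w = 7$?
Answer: $- \frac{236133}{5} \approx -47227.0$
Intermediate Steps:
$Y{\left(R,v \right)} = \frac{13}{5}$ ($Y{\left(R,v \right)} = \left(-13\right) \left(- \frac{1}{5}\right) = \frac{13}{5}$)
$B{\left(f,u \right)} = \frac{13}{5}$
$-47224 - B{\left(p{\left(-4 \right)},b{\left(8,-10 \right)} \right)} = -47224 - \frac{13}{5} = - \frac{236133}{5}$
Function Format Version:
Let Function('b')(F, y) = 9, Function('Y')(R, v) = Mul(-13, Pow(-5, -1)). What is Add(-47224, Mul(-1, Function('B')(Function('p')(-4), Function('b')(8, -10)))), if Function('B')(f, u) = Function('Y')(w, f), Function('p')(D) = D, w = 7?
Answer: Rational(-236133, 5) ≈ -47227.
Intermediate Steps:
Function('Y')(R, v) = Rational(13, 5) (Function('Y')(R, v) = Mul(-13, Rational(-1, 5)) = Rational(13, 5))
Function('B')(f, u) = Rational(13, 5)
Add(-47224, Mul(-1, Function('B')(Function('p')(-4), Function('b')(8, -10)))) = Add(-47224, Mul(-1, Rational(13, 5))) = Add(-47224, Rational(-13, 5)) = Rational(-236133, 5)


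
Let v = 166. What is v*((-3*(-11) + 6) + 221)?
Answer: 43160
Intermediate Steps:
v*((-3*(-11) + 6) + 221) = 166*((-3*(-11) + 6) + 221) = 166*((33 + 6) + 221) = 166*(39 + 221) = 166*260 = 43160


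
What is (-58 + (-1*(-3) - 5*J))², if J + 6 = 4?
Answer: 2025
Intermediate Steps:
J = -2 (J = -6 + 4 = -2)
(-58 + (-1*(-3) - 5*J))² = (-58 + (-1*(-3) - 5*(-2)))² = (-58 + (3 + 10))² = (-58 + 13)² = (-45)² = 2025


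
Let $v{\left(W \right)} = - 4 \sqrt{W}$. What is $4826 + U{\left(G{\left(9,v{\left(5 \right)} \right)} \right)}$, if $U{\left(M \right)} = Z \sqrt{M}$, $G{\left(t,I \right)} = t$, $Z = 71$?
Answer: $5039$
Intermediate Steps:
$U{\left(M \right)} = 71 \sqrt{M}$
$4826 + U{\left(G{\left(9,v{\left(5 \right)} \right)} \right)} = 4826 + 71 \sqrt{9} = 4826 + 71 \cdot 3 = 4826 + 213 = 5039$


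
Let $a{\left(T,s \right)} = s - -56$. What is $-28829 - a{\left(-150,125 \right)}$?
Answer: $-29010$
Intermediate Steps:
$a{\left(T,s \right)} = 56 + s$ ($a{\left(T,s \right)} = s + 56 = 56 + s$)
$-28829 - a{\left(-150,125 \right)} = -28829 - \left(56 + 125\right) = -28829 - 181 = -29010$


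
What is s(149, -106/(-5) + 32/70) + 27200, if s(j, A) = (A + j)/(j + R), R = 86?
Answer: 223725973/8225 ≈ 27201.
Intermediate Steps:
s(j, A) = (A + j)/(86 + j) (s(j, A) = (A + j)/(j + 86) = (A + j)/(86 + j))
s(149, -106/(-5) + 32/70) + 27200 = ((-106/(-5) + 32/70) + 149)/(86 + 149) + 27200 = ((-106*(-⅕) + 32*(1/70)) + 149)/235 + 27200 = ((106/5 + 16/35) + 149)/235 + 27200 = (758/35 + 149)/235 + 27200 = (1/235)*(5973/35) + 27200 = 5973/8225 + 27200 = 223725973/8225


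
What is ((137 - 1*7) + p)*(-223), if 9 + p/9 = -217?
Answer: 424592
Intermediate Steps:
p = -2034 (p = -81 + 9*(-217) = -81 - 1953 = -2034)
((137 - 1*7) + p)*(-223) = ((137 - 1*7) - 2034)*(-223) = ((137 - 7) - 2034)*(-223) = (130 - 2034)*(-223) = -1904*(-223) = 424592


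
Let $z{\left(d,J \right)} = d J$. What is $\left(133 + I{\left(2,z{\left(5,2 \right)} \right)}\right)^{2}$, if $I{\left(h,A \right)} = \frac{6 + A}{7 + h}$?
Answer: $\frac{1471369}{81} \approx 18165.0$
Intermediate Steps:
$z{\left(d,J \right)} = J d$
$I{\left(h,A \right)} = \frac{6 + A}{7 + h}$
$\left(133 + I{\left(2,z{\left(5,2 \right)} \right)}\right)^{2} = \left(133 + \frac{6 + 2 \cdot 5}{7 + 2}\right)^{2} = \left(133 + \frac{6 + 10}{9}\right)^{2} = \left(133 + \frac{1}{9} \cdot 16\right)^{2} = \left(133 + \frac{16}{9}\right)^{2} = \left(\frac{1213}{9}\right)^{2} = \frac{1471369}{81}$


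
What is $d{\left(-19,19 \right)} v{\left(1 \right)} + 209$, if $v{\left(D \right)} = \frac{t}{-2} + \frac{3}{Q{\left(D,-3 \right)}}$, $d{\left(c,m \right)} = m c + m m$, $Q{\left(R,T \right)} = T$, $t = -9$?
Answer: $209$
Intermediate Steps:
$d{\left(c,m \right)} = m^{2} + c m$ ($d{\left(c,m \right)} = c m + m^{2} = m^{2} + c m$)
$v{\left(D \right)} = \frac{7}{2}$ ($v{\left(D \right)} = - \frac{9}{-2} + \frac{3}{-3} = \left(-9\right) \left(- \frac{1}{2}\right) + 3 \left(- \frac{1}{3}\right) = \frac{9}{2} - 1 = \frac{7}{2}$)
$d{\left(-19,19 \right)} v{\left(1 \right)} + 209 = 19 \left(-19 + 19\right) \frac{7}{2} + 209 = 19 \cdot 0 \cdot \frac{7}{2} + 209 = 0 \cdot \frac{7}{2} + 209 = 0 + 209 = 209$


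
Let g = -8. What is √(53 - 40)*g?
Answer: -8*√13 ≈ -28.844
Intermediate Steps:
√(53 - 40)*g = √(53 - 40)*(-8) = √13*(-8) = -8*√13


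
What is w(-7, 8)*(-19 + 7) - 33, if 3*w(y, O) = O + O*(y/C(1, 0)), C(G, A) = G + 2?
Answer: 29/3 ≈ 9.6667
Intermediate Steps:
C(G, A) = 2 + G
w(y, O) = O/3 + O*y/9 (w(y, O) = (O + O*(y/(2 + 1)))/3 = (O + O*(y/3))/3 = (O + O*y/3)/3 = O/3 + O*y/9)
w(-7, 8)*(-19 + 7) - 33 = ((1/9)*8*(3 - 7))*(-19 + 7) - 33 = ((1/9)*8*(-4))*(-12) - 33 = -32/9*(-12) - 33 = 128/3 - 33 = 29/3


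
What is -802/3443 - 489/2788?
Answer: -3919603/9599084 ≈ -0.40833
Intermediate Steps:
-802/3443 - 489/2788 = -3919603/9599084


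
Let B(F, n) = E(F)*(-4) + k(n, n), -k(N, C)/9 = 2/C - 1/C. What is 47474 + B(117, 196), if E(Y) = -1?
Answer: 9305679/196 ≈ 47478.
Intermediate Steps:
k(N, C) = -9/C (k(N, C) = -9*(2/C - 1/C) = -9/C)
B(F, n) = 4 - 9/n (B(F, n) = -1*(-4) - 9/n = 4 - 9/n)
47474 + B(117, 196) = 47474 + (4 - 9/196) = 47474 + 775/196 = 9305679/196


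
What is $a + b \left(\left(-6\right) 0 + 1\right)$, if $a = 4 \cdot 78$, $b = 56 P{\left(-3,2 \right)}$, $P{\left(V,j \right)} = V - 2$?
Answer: $32$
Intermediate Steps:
$P{\left(V,j \right)} = -2 + V$
$b = -280$ ($b = 56 \left(-2 - 3\right) = 56 \left(-5\right) = -280$)
$a = 312$
$a + b \left(\left(-6\right) 0 + 1\right) = 312 - 280 \left(\left(-6\right) 0 + 1\right) = 312 - 280 \left(0 + 1\right) = 312 - 280 = 32$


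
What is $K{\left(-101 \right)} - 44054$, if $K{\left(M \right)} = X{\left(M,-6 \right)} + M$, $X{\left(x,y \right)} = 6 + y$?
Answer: $-44155$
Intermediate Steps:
$K{\left(M \right)} = M$ ($K{\left(M \right)} = \left(6 - 6\right) + M = 0 + M = M$)
$K{\left(-101 \right)} - 44054 = -101 - 44054 = -44155$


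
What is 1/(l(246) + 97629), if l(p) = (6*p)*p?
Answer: 1/460725 ≈ 2.1705e-6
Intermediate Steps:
l(p) = 6*p²
1/(l(246) + 97629) = 1/(6*246² + 97629) = 1/(6*60516 + 97629) = 1/(363096 + 97629) = 1/460725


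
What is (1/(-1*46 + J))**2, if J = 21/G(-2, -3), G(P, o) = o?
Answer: 1/2809 ≈ 0.00035600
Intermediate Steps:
J = -7 (J = 21/(-3) = 21*(-1/3) = -7)
(1/(-1*46 + J))**2 = (1/(-1*46 - 7))**2 = (1/(-46 - 7))**2 = (1/(-53))**2 = (-1/53)**2 = 1/2809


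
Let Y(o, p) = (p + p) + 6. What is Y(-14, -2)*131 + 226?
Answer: 488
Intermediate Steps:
Y(o, p) = 6 + 2*p (Y(o, p) = 2*p + 6 = 6 + 2*p)
Y(-14, -2)*131 + 226 = (6 + 2*(-2))*131 + 226 = (6 - 4)*131 + 226 = 2*131 + 226 = 262 + 226 = 488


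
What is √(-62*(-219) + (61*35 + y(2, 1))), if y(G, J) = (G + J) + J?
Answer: 13*√93 ≈ 125.37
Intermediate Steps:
y(G, J) = G + 2*J
√(-62*(-219) + (61*35 + y(2, 1))) = √(-62*(-219) + (61*35 + (2 + 2*1))) = √(13578 + (2135 + (2 + 2))) = √(13578 + (2135 + 4)) = √(13578 + 2139) = √15717 = 13*√93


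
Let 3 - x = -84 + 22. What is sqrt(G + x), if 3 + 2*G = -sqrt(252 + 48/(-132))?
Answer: sqrt(30734 - 88*sqrt(1903))/22 ≈ 7.4544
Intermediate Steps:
G = -3/2 - 2*sqrt(1903)/11 (G = -3/2 + (-sqrt(252 + 48/(-132)))/2 = -3/2 + (-sqrt(252 + 48*(-1/132)))/2 = -3/2 + (-sqrt(252 - 4/11))/2 = -3/2 + (-sqrt(2768/11))/2 = -3/2 + (-4*sqrt(1903)/11)/2 = -3/2 - 2*sqrt(1903)/11 ≈ -9.4315)
x = 65 (x = 3 - (-84 + 22) = 3 - 1*(-62) = 3 + 62 = 65)
sqrt(G + x) = sqrt((-3/2 - 2*sqrt(1903)/11) + 65) = sqrt(127/2 - 2*sqrt(1903)/11)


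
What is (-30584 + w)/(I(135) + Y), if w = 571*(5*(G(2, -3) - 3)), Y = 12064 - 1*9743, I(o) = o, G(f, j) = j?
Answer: -23857/1228 ≈ -19.428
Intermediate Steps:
Y = 2321 (Y = 12064 - 9743 = 2321)
w = -17130 (w = 571*(5*(-3 - 3)) = 571*(5*(-6)) = 571*(-30) = -17130)
(-30584 + w)/(I(135) + Y) = (-30584 - 17130)/(135 + 2321) = -47714/2456 = -47714*1/2456 = -23857/1228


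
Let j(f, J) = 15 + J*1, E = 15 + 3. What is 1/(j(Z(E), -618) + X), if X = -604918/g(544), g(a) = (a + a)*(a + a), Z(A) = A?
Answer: -591872/357201275 ≈ -0.0016570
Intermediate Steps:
E = 18
g(a) = 4*a² (g(a) = (2*a)*(2*a) = 4*a²)
X = -302459/591872 (X = -604918/(4*544²) = -604918/(4*295936) = -604918/1183744 = -604918*1/1183744 = -302459/591872 ≈ -0.51102)
j(f, J) = 15 + J
1/(j(Z(E), -618) + X) = 1/((15 - 618) - 302459/591872) = 1/(-603 - 302459/591872) = 1/(-357201275/591872) = -591872/357201275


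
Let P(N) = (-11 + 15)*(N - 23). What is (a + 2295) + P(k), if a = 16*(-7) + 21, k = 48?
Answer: 2304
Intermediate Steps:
P(N) = -92 + 4*N (P(N) = 4*(-23 + N) = -92 + 4*N)
a = -91 (a = -112 + 21 = -91)
(a + 2295) + P(k) = (-91 + 2295) + (-92 + 4*48) = 2204 + (-92 + 192) = 2204 + 100 = 2304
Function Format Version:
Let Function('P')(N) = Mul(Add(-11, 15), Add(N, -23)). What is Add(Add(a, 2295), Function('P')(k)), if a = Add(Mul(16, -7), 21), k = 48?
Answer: 2304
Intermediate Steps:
Function('P')(N) = Add(-92, Mul(4, N)) (Function('P')(N) = Mul(4, Add(-23, N)) = Add(-92, Mul(4, N)))
a = -91 (a = Add(-112, 21) = -91)
Add(Add(a, 2295), Function('P')(k)) = Add(Add(-91, 2295), Add(-92, Mul(4, 48))) = Add(2204, Add(-92, 192)) = Add(2204, 100) = 2304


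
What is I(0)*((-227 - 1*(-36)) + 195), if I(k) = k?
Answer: 0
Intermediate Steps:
I(0)*((-227 - 1*(-36)) + 195) = 0*((-227 - 1*(-36)) + 195) = 0*((-227 + 36) + 195) = 0*(-191 + 195) = 0*4 = 0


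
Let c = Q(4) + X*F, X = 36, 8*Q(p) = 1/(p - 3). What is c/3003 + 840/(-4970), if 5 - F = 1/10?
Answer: -940109/8528520 ≈ -0.11023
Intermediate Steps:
Q(p) = 1/(8*(-3 + p)) (Q(p) = 1/(8*(p - 3)) = 1/(8*(-3 + p)))
F = 49/10 (F = 5 - 1/10 = 49/10 ≈ 4.9000)
c = 7061/40 (c = 1/(8*(-3 + 4)) + 36*(49/10) = (1/8)/1 + 882/5 = (1/8)*1 + 882/5 = 1/8 + 882/5 = 7061/40 ≈ 176.52)
c/3003 + 840/(-4970) = (7061/40)/3003 + 840/(-4970) = (7061/40)*(1/3003) + 840*(-1/4970) = 7061/120120 - 12/71 = -940109/8528520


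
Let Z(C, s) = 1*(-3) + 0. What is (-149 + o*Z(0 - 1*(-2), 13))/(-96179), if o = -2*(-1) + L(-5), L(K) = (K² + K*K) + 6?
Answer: 323/96179 ≈ 0.0033583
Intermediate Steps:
L(K) = 6 + 2*K² (L(K) = (K² + K²) + 6 = 2*K² + 6 = 6 + 2*K²)
o = 58 (o = -2*(-1) + (6 + 2*(-5)²) = 2 + (6 + 2*25) = 2 + (6 + 50) = 2 + 56 = 58)
Z(C, s) = -3 (Z(C, s) = -3 + 0 = -3)
(-149 + o*Z(0 - 1*(-2), 13))/(-96179) = (-149 + 58*(-3))/(-96179) = (-149 - 174)*(-1/96179) = -323*(-1/96179) = 323/96179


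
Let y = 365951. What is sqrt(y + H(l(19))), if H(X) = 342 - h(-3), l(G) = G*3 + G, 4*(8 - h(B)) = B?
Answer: 3*sqrt(162793)/2 ≈ 605.21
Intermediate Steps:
h(B) = 8 - B/4
l(G) = 4*G (l(G) = 3*G + G = 4*G)
H(X) = 1333/4 (H(X) = 342 - (8 - 1/4*(-3)) = 342 - (8 + 3/4) = 342 - 1*35/4 = 342 - 35/4 = 1333/4)
sqrt(y + H(l(19))) = sqrt(365951 + 1333/4) = sqrt(1465137/4) = 3*sqrt(162793)/2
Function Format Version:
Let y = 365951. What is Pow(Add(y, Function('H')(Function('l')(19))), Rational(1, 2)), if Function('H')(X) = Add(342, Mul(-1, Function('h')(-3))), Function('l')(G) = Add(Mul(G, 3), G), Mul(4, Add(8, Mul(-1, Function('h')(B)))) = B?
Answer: Mul(Rational(3, 2), Pow(162793, Rational(1, 2))) ≈ 605.21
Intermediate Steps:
Function('h')(B) = Add(8, Mul(Rational(-1, 4), B))
Function('l')(G) = Mul(4, G) (Function('l')(G) = Add(Mul(3, G), G) = Mul(4, G))
Function('H')(X) = Rational(1333, 4) (Function('H')(X) = Add(342, Mul(-1, Add(8, Mul(Rational(-1, 4), -3)))) = Add(342, Mul(-1, Add(8, Rational(3, 4)))) = Add(342, Mul(-1, Rational(35, 4))) = Add(342, Rational(-35, 4)) = Rational(1333, 4))
Pow(Add(y, Function('H')(Function('l')(19))), Rational(1, 2)) = Pow(Add(365951, Rational(1333, 4)), Rational(1, 2)) = Pow(Rational(1465137, 4), Rational(1, 2)) = Mul(Rational(3, 2), Pow(162793, Rational(1, 2)))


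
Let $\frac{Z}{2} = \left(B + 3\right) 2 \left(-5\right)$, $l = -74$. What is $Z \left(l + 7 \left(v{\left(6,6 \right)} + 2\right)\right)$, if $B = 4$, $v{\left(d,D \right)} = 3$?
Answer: $5460$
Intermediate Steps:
$Z = -140$ ($Z = 2 \left(4 + 3\right) 2 \left(-5\right) = 2 \cdot 7 \left(-10\right) = 2 \left(-70\right) = -140$)
$Z \left(l + 7 \left(v{\left(6,6 \right)} + 2\right)\right) = - 140 \left(-74 + 7 \left(3 + 2\right)\right) = - 140 \left(-74 + 7 \cdot 5\right) = - 140 \left(-74 + 35\right) = \left(-140\right) \left(-39\right) = 5460$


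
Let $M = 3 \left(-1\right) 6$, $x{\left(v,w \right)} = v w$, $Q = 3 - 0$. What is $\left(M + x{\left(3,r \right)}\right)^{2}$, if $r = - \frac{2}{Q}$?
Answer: $400$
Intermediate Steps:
$Q = 3$ ($Q = 3 + 0 = 3$)
$r = - \frac{2}{3} \approx -0.66667$
$M = -18$ ($M = \left(-3\right) 6 = -18$)
$\left(M + x{\left(3,r \right)}\right)^{2} = \left(-18 + 3 \left(- \frac{2}{3}\right)\right)^{2} = \left(-18 - 2\right)^{2} = \left(-20\right)^{2} = 400$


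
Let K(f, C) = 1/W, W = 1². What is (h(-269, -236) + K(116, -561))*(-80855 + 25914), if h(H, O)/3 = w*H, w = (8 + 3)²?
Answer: 5364768886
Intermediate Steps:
w = 121 (w = 11² = 121)
W = 1
K(f, C) = 1 (K(f, C) = 1/1 = 1)
h(H, O) = 363*H (h(H, O) = 3*(121*H) = 363*H)
(h(-269, -236) + K(116, -561))*(-80855 + 25914) = (363*(-269) + 1)*(-80855 + 25914) = (-97647 + 1)*(-54941) = -97646*(-54941) = 5364768886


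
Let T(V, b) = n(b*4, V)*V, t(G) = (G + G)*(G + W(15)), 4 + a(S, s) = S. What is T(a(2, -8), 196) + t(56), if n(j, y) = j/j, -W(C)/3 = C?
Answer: 1230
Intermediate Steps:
W(C) = -3*C
n(j, y) = 1
a(S, s) = -4 + S
t(G) = 2*G*(-45 + G) (t(G) = (G + G)*(G - 3*15) = (2*G)*(G - 45) = (2*G)*(-45 + G) = 2*G*(-45 + G))
T(V, b) = V (T(V, b) = 1*V = V)
T(a(2, -8), 196) + t(56) = (-4 + 2) + 2*56*(-45 + 56) = -2 + 2*56*11 = -2 + 1232 = 1230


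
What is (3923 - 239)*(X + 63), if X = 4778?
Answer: 17834244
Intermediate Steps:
(3923 - 239)*(X + 63) = (3923 - 239)*(4778 + 63) = 3684*4841 = 17834244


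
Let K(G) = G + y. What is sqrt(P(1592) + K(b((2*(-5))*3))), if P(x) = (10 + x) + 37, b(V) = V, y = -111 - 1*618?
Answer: 4*sqrt(55) ≈ 29.665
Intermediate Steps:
y = -729 (y = -111 - 618 = -729)
P(x) = 47 + x
K(G) = -729 + G (K(G) = G - 729 = -729 + G)
sqrt(P(1592) + K(b((2*(-5))*3))) = sqrt((47 + 1592) + (-729 + (2*(-5))*3)) = sqrt(1639 + (-729 - 10*3)) = sqrt(1639 + (-729 - 30)) = sqrt(1639 - 759) = sqrt(880) = 4*sqrt(55)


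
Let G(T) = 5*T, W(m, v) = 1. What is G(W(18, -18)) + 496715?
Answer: 496720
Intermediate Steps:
G(W(18, -18)) + 496715 = 5*1 + 496715 = 5 + 496715 = 496720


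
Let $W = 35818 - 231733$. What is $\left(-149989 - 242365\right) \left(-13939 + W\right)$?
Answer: $82337056316$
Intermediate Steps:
$W = -195915$
$\left(-149989 - 242365\right) \left(-13939 + W\right) = \left(-149989 - 242365\right) \left(-13939 - 195915\right) = \left(-392354\right) \left(-209854\right) = 82337056316$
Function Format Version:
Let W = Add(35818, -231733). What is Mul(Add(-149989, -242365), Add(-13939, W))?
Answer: 82337056316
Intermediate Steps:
W = -195915
Mul(Add(-149989, -242365), Add(-13939, W)) = Mul(Add(-149989, -242365), Add(-13939, -195915)) = Mul(-392354, -209854) = 82337056316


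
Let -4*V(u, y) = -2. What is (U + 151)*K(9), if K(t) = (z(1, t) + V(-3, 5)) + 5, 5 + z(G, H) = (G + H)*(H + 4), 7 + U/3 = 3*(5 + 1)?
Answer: 24012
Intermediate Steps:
U = 33 (U = -21 + 3*(3*(5 + 1)) = -21 + 3*(3*6) = -21 + 3*18 = -21 + 54 = 33)
V(u, y) = ½ (V(u, y) = -¼*(-2) = ½)
z(G, H) = -5 + (4 + H)*(G + H) (z(G, H) = -5 + (G + H)*(H + 4) = -5 + (G + H)*(4 + H) = -5 + (4 + H)*(G + H))
K(t) = 9/2 + t² + 5*t (K(t) = ((-5 + t² + 4*1 + 4*t + 1*t) + ½) + 5 = ((-5 + t² + 4 + 4*t + t) + ½) + 5 = ((-1 + t² + 5*t) + ½) + 5 = (-½ + t² + 5*t) + 5 = 9/2 + t² + 5*t)
(U + 151)*K(9) = (33 + 151)*(9/2 + 9² + 5*9) = 184*(9/2 + 81 + 45) = 184*(261/2) = 24012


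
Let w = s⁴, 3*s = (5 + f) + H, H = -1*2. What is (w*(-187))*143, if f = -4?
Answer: -26741/81 ≈ -330.14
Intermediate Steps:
H = -2
s = -⅓ (s = ((5 - 4) - 2)/3 = (1 - 2)/3 = (⅓)*(-1) = -⅓ ≈ -0.33333)
w = 1/81 (w = (-⅓)⁴ = 1/81 ≈ 0.012346)
(w*(-187))*143 = ((1/81)*(-187))*143 = -187/81*143 = -26741/81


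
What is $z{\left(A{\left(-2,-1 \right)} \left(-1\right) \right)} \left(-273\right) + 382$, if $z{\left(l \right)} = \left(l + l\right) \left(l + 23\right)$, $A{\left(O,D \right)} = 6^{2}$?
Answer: $-255146$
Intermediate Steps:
$A{\left(O,D \right)} = 36$
$z{\left(l \right)} = 2 l \left(23 + l\right)$
$z{\left(A{\left(-2,-1 \right)} \left(-1\right) \right)} \left(-273\right) + 382 = 2 \cdot 36 \left(-1\right) \left(23 + 36 \left(-1\right)\right) \left(-273\right) + 382 = 2 \left(-36\right) \left(23 - 36\right) \left(-273\right) + 382 = 2 \left(-36\right) \left(-13\right) \left(-273\right) + 382 = 936 \left(-273\right) + 382 = -255528 + 382 = -255146$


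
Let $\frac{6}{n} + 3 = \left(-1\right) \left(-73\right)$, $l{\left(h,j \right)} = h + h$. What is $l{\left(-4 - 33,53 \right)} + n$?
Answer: $- \frac{2587}{35} \approx -73.914$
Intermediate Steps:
$l{\left(h,j \right)} = 2 h$
$n = \frac{3}{35}$ ($n = \frac{6}{-3 - -73} = \frac{6}{-3 + 73} = \frac{6}{70} = 6 \cdot \frac{1}{70} = \frac{3}{35} \approx 0.085714$)
$l{\left(-4 - 33,53 \right)} + n = 2 \left(-4 - 33\right) + \frac{3}{35} = 2 \left(-37\right) + \frac{3}{35} = -74 + \frac{3}{35} = - \frac{2587}{35}$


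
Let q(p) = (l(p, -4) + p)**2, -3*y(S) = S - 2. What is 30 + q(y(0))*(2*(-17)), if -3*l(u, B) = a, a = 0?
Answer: 134/9 ≈ 14.889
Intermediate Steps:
l(u, B) = 0 (l(u, B) = -1/3*0 = 0)
y(S) = 2/3 - S/3 (y(S) = -(S - 2)/3 = -(-2 + S)/3 = 2/3 - S/3)
q(p) = p**2 (q(p) = (0 + p)**2 = p**2)
30 + q(y(0))*(2*(-17)) = 30 + (2/3 - 1/3*0)**2*(2*(-17)) = 30 + (2/3 + 0)**2*(-34) = 30 + (2/3)**2*(-34) = 30 + (4/9)*(-34) = 30 - 136/9 = 134/9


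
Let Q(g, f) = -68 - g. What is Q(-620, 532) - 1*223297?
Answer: -222745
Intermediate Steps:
Q(-620, 532) - 1*223297 = (-68 - 1*(-620)) - 1*223297 = (-68 + 620) - 223297 = 552 - 223297 = -222745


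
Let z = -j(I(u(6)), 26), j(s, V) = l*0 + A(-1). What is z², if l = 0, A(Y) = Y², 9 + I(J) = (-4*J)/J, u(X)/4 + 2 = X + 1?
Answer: 1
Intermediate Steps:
u(X) = -4 + 4*X (u(X) = -8 + 4*(X + 1) = -8 + 4*(1 + X) = -8 + (4 + 4*X) = -4 + 4*X)
I(J) = -13 (I(J) = -9 + (-4*J)/J = -9 - 4 = -13)
j(s, V) = 1 (j(s, V) = 0*0 + (-1)² = 0 + 1 = 1)
z = -1 (z = -1*1 = -1)
z² = (-1)² = 1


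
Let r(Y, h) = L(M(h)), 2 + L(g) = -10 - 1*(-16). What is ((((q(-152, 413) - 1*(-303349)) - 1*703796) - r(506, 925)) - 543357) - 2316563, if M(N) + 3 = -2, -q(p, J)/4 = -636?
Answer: -3257827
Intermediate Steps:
q(p, J) = 2544 (q(p, J) = -4*(-636) = 2544)
M(N) = -5 (M(N) = -3 - 2 = -5)
L(g) = 4 (L(g) = -2 + (-10 - 1*(-16)) = -2 + (-10 + 16) = -2 + 6 = 4)
r(Y, h) = 4
((((q(-152, 413) - 1*(-303349)) - 1*703796) - r(506, 925)) - 543357) - 2316563 = ((((2544 - 1*(-303349)) - 1*703796) - 1*4) - 543357) - 2316563 = ((((2544 + 303349) - 703796) - 4) - 543357) - 2316563 = (((305893 - 703796) - 4) - 543357) - 2316563 = ((-397903 - 4) - 543357) - 2316563 = (-397907 - 543357) - 2316563 = -941264 - 2316563 = -3257827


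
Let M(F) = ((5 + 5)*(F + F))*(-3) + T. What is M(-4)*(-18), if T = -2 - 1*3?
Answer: -4230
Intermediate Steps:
T = -5 (T = -2 - 3 = -5)
M(F) = -5 - 60*F (M(F) = ((5 + 5)*(F + F))*(-3) - 5 = (10*(2*F))*(-3) - 5 = (20*F)*(-3) - 5 = -60*F - 5 = -5 - 60*F)
M(-4)*(-18) = (-5 - 60*(-4))*(-18) = (-5 + 240)*(-18) = 235*(-18) = -4230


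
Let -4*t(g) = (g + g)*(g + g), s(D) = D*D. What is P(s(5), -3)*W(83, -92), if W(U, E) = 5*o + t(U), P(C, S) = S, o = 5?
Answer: 20592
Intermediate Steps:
s(D) = D²
t(g) = -g² (t(g) = -(g + g)*(g + g)/4 = -2*g*2*g/4 = -g²)
W(U, E) = 25 - U² (W(U, E) = 5*5 - U² = 25 - U²)
P(s(5), -3)*W(83, -92) = -3*(25 - 1*83²) = -3*(25 - 1*6889) = -3*(25 - 6889) = -3*(-6864) = 20592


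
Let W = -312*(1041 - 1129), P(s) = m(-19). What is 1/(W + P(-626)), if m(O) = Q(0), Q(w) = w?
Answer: 1/27456 ≈ 3.6422e-5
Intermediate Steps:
m(O) = 0
P(s) = 0
W = 27456 (W = -312*(-88) = 27456)
1/(W + P(-626)) = 1/(27456 + 0) = 1/27456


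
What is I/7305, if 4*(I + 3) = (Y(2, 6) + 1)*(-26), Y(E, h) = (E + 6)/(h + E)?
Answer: -16/7305 ≈ -0.0021903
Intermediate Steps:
Y(E, h) = (6 + E)/(E + h)
I = -16 (I = -3 + (((6 + 2)/(2 + 6) + 1)*(-26))/4 = -3 + ((8/8 + 1)*(-26))/4 = -3 + (((1/8)*8 + 1)*(-26))/4 = -3 + ((1 + 1)*(-26))/4 = -3 + (2*(-26))/4 = -3 + (1/4)*(-52) = -3 - 13 = -16)
I/7305 = -16/7305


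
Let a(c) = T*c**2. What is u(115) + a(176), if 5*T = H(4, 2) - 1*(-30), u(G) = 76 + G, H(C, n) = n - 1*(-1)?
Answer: 1023163/5 ≈ 2.0463e+5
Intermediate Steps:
H(C, n) = 1 + n (H(C, n) = n + 1 = 1 + n)
T = 33/5 (T = ((1 + 2) - 1*(-30))/5 = (3 + 30)/5 = (1/5)*33 = 33/5 ≈ 6.6000)
a(c) = 33*c**2/5
u(115) + a(176) = (76 + 115) + (33/5)*176**2 = 191 + (33/5)*30976 = 191 + 1022208/5 = 1023163/5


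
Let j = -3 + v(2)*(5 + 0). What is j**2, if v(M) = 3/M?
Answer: 81/4 ≈ 20.250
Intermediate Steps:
j = 9/2 (j = -3 + (3/2)*(5 + 0) = -3 + (3*(1/2))*5 = -3 + (3/2)*5 = -3 + 15/2 = 9/2 ≈ 4.5000)
j**2 = (9/2)**2 = 81/4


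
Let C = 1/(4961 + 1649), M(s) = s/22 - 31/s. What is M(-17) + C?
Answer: 649526/618035 ≈ 1.0510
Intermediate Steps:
M(s) = -31/s + s/22 (M(s) = s*(1/22) - 31/s = s/22 - 31/s = -31/s + s/22)
C = 1/6610 ≈ 0.00015129
M(-17) + C = (-31/(-17) + (1/22)*(-17)) + 1/6610 = (-31*(-1/17) - 17/22) + 1/6610 = (31/17 - 17/22) + 1/6610 = 393/374 + 1/6610 = 649526/618035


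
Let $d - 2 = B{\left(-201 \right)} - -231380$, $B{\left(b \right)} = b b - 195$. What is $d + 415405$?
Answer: $686993$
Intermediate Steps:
$B{\left(b \right)} = -195 + b^{2}$ ($B{\left(b \right)} = b^{2} - 195 = -195 + b^{2}$)
$d = 271588$ ($d = 2 - \left(-231185 - 40401\right) = 2 + \left(\left(-195 + 40401\right) + 231380\right) = 2 + \left(40206 + 231380\right) = 2 + 271586 = 271588$)
$d + 415405 = 271588 + 415405 = 686993$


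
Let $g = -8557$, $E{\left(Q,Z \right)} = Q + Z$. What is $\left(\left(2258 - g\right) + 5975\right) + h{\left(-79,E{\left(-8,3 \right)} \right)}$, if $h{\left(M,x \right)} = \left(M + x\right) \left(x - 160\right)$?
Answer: $30650$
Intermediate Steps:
$h{\left(M,x \right)} = \left(-160 + x\right) \left(M + x\right)$ ($h{\left(M,x \right)} = \left(M + x\right) \left(-160 + x\right) = \left(-160 + x\right) \left(M + x\right)$)
$\left(\left(2258 - g\right) + 5975\right) + h{\left(-79,E{\left(-8,3 \right)} \right)} = \left(\left(2258 - -8557\right) + 5975\right) - \left(-12640 - \left(-8 + 3\right)^{2} + 239 \left(-8 + 3\right)\right) = \left(\left(2258 + 8557\right) + 5975\right) + \left(\left(-5\right)^{2} + 12640 - -800 - -395\right) = \left(10815 + 5975\right) + \left(25 + 12640 + 800 + 395\right) = 16790 + 13860 = 30650$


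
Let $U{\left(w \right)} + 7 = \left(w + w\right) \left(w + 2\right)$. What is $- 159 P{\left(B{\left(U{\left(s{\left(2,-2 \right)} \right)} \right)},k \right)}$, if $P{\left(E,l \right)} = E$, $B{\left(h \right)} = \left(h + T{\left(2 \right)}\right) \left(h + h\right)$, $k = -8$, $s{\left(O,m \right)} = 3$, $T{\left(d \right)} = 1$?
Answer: $-175536$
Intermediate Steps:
$U{\left(w \right)} = -7 + 2 w \left(2 + w\right)$ ($U{\left(w \right)} = -7 + \left(w + w\right) \left(w + 2\right) = -7 + 2 w \left(2 + w\right)$)
$B{\left(h \right)} = 2 h \left(1 + h\right)$ ($B{\left(h \right)} = \left(h + 1\right) \left(h + h\right) = \left(1 + h\right) 2 h = 2 h \left(1 + h\right)$)
$- 159 P{\left(B{\left(U{\left(s{\left(2,-2 \right)} \right)} \right)},k \right)} = - 159 \cdot 2 \left(-7 + 2 \cdot 3^{2} + 4 \cdot 3\right) \left(1 + \left(-7 + 2 \cdot 3^{2} + 4 \cdot 3\right)\right) = - 159 \cdot 2 \left(-7 + 2 \cdot 9 + 12\right) \left(1 + \left(-7 + 2 \cdot 9 + 12\right)\right) = - 159 \cdot 2 \left(-7 + 18 + 12\right) \left(1 + \left(-7 + 18 + 12\right)\right) = - 159 \cdot 2 \cdot 23 \left(1 + 23\right) = - 159 \cdot 2 \cdot 23 \cdot 24 = \left(-159\right) 1104 = -175536$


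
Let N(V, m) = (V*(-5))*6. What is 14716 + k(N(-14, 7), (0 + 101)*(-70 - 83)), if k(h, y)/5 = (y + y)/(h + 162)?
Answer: 1401697/97 ≈ 14450.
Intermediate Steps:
N(V, m) = -30*V (N(V, m) = -5*V*6 = -30*V)
k(h, y) = 10*y/(162 + h) (k(h, y) = 5*((y + y)/(h + 162)) = 5*((2*y)/(162 + h)) = 5*(2*y/(162 + h)) = 10*y/(162 + h))
14716 + k(N(-14, 7), (0 + 101)*(-70 - 83)) = 14716 + 10*((0 + 101)*(-70 - 83))/(162 - 30*(-14)) = 14716 + 10*(101*(-153))/(162 + 420) = 14716 + 10*(-15453)/582 = 14716 + 10*(-15453)*(1/582) = 14716 - 25755/97 = 1401697/97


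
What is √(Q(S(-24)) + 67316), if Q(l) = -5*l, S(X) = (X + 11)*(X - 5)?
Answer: √65431 ≈ 255.79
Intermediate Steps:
S(X) = (-5 + X)*(11 + X) (S(X) = (11 + X)*(-5 + X) = (-5 + X)*(11 + X))
√(Q(S(-24)) + 67316) = √(-5*(-55 + (-24)² + 6*(-24)) + 67316) = √(-5*(-55 + 576 - 144) + 67316) = √(-5*377 + 67316) = √(-1885 + 67316) = √65431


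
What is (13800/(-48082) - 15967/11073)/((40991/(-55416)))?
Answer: 8502039961784/3637349953021 ≈ 2.3374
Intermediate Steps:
(13800/(-48082) - 15967/11073)/((40991/(-55416))) = (13800*(-1/48082) - 15967*1/11073)/((40991*(-1/55416))) = (-6900/24041 - 15967/11073)/(-40991/55416) = -460266347/266205993*(-55416/40991) = 8502039961784/3637349953021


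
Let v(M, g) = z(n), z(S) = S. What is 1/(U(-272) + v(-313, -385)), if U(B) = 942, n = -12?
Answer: 1/930 ≈ 0.0010753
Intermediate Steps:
v(M, g) = -12
1/(U(-272) + v(-313, -385)) = 1/(942 - 12) = 1/930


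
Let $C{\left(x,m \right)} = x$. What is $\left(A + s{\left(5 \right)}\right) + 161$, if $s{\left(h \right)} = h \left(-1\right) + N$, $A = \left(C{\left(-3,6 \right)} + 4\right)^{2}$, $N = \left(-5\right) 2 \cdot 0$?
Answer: $157$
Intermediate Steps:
$N = 0$ ($N = \left(-10\right) 0 = 0$)
$A = 1$ ($A = \left(-3 + 4\right)^{2} = 1^{2} = 1$)
$s{\left(h \right)} = - h$ ($s{\left(h \right)} = h \left(-1\right) + 0 = - h + 0 = - h$)
$\left(A + s{\left(5 \right)}\right) + 161 = \left(1 - 5\right) + 161 = -4 + 161 = 157$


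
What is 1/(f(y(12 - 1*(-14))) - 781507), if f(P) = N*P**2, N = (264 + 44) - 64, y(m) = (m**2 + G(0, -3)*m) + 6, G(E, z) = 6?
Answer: 1/170566029 ≈ 5.8628e-9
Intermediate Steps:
y(m) = 6 + m**2 + 6*m (y(m) = (m**2 + 6*m) + 6 = 6 + m**2 + 6*m)
N = 244 (N = 308 - 64 = 244)
f(P) = 244*P**2
1/(f(y(12 - 1*(-14))) - 781507) = 1/(244*(6 + (12 - 1*(-14))**2 + 6*(12 - 1*(-14)))**2 - 781507) = 1/(244*(6 + (12 + 14)**2 + 6*(12 + 14))**2 - 781507) = 1/(244*(6 + 26**2 + 6*26)**2 - 781507) = 1/(244*(6 + 676 + 156)**2 - 781507) = 1/(244*838**2 - 781507) = 1/(244*702244 - 781507) = 1/(171347536 - 781507) = 1/170566029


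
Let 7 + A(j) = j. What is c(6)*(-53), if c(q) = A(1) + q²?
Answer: -1590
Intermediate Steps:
A(j) = -7 + j
c(q) = -6 + q² (c(q) = (-7 + 1) + q² = -6 + q²)
c(6)*(-53) = (-6 + 6²)*(-53) = (-6 + 36)*(-53) = 30*(-53) = -1590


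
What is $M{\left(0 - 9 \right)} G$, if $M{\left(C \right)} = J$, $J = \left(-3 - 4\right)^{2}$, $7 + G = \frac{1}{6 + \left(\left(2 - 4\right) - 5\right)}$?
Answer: $-392$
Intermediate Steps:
$G = -8$ ($G = -7 + \frac{1}{6 + \left(\left(2 - 4\right) - 5\right)} = -7 + \frac{1}{6 - 7} = -7 + \frac{1}{-1} = -7 - 1 = -8$)
$J = 49$ ($J = \left(-7\right)^{2} = 49$)
$M{\left(C \right)} = 49$
$M{\left(0 - 9 \right)} G = 49 \left(-8\right) = -392$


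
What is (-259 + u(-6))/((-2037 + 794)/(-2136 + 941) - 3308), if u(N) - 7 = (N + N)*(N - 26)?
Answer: -157740/3951817 ≈ -0.039916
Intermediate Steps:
u(N) = 7 + 2*N*(-26 + N) (u(N) = 7 + (N + N)*(N - 26) = 7 + (2*N)*(-26 + N) = 7 + 2*N*(-26 + N))
(-259 + u(-6))/((-2037 + 794)/(-2136 + 941) - 3308) = (-259 + (7 - 52*(-6) + 2*(-6)²))/((-2037 + 794)/(-2136 + 941) - 3308) = (-259 + (7 + 312 + 2*36))/(-1243/(-1195) - 3308) = (-259 + (7 + 312 + 72))/(-1243*(-1/1195) - 3308) = (-259 + 391)/(1243/1195 - 3308) = 132/(-3951817/1195) = 132*(-1195/3951817) = -157740/3951817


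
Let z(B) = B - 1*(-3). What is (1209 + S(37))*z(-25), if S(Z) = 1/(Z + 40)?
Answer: -186188/7 ≈ -26598.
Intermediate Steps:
z(B) = 3 + B (z(B) = B + 3 = 3 + B)
S(Z) = 1/(40 + Z)
(1209 + S(37))*z(-25) = (1209 + 1/(40 + 37))*(3 - 25) = (1209 + 1/77)*(-22) = (93094/77)*(-22) = -186188/7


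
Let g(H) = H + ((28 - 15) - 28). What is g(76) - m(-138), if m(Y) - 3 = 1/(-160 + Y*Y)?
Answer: 1095271/18884 ≈ 58.000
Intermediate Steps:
m(Y) = 3 + 1/(-160 + Y²) (m(Y) = 3 + 1/(-160 + Y*Y) = 3 + 1/(-160 + Y²))
g(H) = -15 + H (g(H) = H + (13 - 28) = H - 15 = -15 + H)
g(76) - m(-138) = (-15 + 76) - (-479 + 3*(-138)²)/(-160 + (-138)²) = 61 - (-479 + 3*19044)/(-160 + 19044) = 61 - (-479 + 57132)/18884 = 61 - 56653/18884 = 1095271/18884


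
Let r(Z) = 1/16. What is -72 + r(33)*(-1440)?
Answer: -162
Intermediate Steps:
r(Z) = 1/16
-72 + r(33)*(-1440) = -72 + (1/16)*(-1440) = -72 - 90 = -162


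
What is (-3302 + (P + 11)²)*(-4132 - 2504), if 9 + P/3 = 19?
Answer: 10756956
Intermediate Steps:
P = 30 (P = -27 + 3*19 = -27 + 57 = 30)
(-3302 + (P + 11)²)*(-4132 - 2504) = (-3302 + (30 + 11)²)*(-4132 - 2504) = (-3302 + 41²)*(-6636) = (-3302 + 1681)*(-6636) = -1621*(-6636) = 10756956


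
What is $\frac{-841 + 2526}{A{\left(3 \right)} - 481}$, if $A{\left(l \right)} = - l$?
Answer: $- \frac{1685}{484} \approx -3.4814$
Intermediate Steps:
$\frac{-841 + 2526}{A{\left(3 \right)} - 481} = \frac{-841 + 2526}{\left(-1\right) 3 - 481} = \frac{1685}{-3 - 481} = \frac{1685}{-484} = 1685 \left(- \frac{1}{484}\right) = - \frac{1685}{484}$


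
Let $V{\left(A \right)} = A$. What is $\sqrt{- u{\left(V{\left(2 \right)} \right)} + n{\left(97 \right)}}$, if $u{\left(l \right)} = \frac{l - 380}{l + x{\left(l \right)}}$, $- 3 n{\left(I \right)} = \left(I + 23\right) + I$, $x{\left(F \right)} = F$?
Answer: $\frac{\sqrt{798}}{6} \approx 4.7081$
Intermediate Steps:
$n{\left(I \right)} = - \frac{23}{3} - \frac{2 I}{3}$ ($n{\left(I \right)} = - \frac{\left(I + 23\right) + I}{3} = - \frac{\left(23 + I\right) + I}{3} = - \frac{23 + 2 I}{3} = - \frac{23}{3} - \frac{2 I}{3}$)
$u{\left(l \right)} = \frac{-380 + l}{2 l}$ ($u{\left(l \right)} = \frac{l - 380}{l + l} = \frac{-380 + l}{2 l}$)
$\sqrt{- u{\left(V{\left(2 \right)} \right)} + n{\left(97 \right)}} = \sqrt{- \frac{-380 + 2}{2 \cdot 2} - \frac{217}{3}} = \sqrt{- \frac{-378}{2 \cdot 2} - \frac{217}{3}} = \sqrt{\left(-1\right) \left(- \frac{189}{2}\right) - \frac{217}{3}} = \sqrt{\frac{189}{2} - \frac{217}{3}} = \sqrt{\frac{133}{6}} = \frac{\sqrt{798}}{6}$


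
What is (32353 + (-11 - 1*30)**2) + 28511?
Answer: 62545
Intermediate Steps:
(32353 + (-11 - 1*30)**2) + 28511 = (32353 + (-11 - 30)**2) + 28511 = (32353 + (-41)**2) + 28511 = (32353 + 1681) + 28511 = 34034 + 28511 = 62545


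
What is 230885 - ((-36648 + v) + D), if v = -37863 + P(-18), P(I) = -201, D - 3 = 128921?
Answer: 176673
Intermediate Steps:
D = 128924 (D = 3 + 128921 = 128924)
v = -38064 (v = -37863 - 201 = -38064)
230885 - ((-36648 + v) + D) = 230885 - ((-36648 - 38064) + 128924) = 230885 - (-74712 + 128924) = 230885 - 1*54212 = 230885 - 54212 = 176673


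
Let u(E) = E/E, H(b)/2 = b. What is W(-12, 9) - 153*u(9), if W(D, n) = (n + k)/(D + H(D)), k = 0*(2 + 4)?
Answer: -613/4 ≈ -153.25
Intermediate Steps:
H(b) = 2*b
k = 0 (k = 0*6 = 0)
W(D, n) = n/(3*D) (W(D, n) = (n + 0)/(D + 2*D) = n/((3*D)) = n*(1/(3*D)) = n/(3*D))
u(E) = 1
W(-12, 9) - 153*u(9) = (⅓)*9/(-12) - 153*1 = (⅓)*9*(-1/12) - 153 = -¼ - 153 = -613/4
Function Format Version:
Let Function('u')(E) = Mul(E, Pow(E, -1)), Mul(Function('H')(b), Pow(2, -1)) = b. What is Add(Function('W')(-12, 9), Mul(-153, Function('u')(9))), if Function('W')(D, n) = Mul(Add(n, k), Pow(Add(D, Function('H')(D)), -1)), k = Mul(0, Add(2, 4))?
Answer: Rational(-613, 4) ≈ -153.25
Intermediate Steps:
Function('H')(b) = Mul(2, b)
k = 0 (k = Mul(0, 6) = 0)
Function('W')(D, n) = Mul(Rational(1, 3), n, Pow(D, -1)) (Function('W')(D, n) = Mul(Add(n, 0), Pow(Add(D, Mul(2, D)), -1)) = Mul(n, Pow(Mul(3, D), -1)) = Mul(n, Mul(Rational(1, 3), Pow(D, -1))) = Mul(Rational(1, 3), n, Pow(D, -1)))
Function('u')(E) = 1
Add(Function('W')(-12, 9), Mul(-153, Function('u')(9))) = Add(Mul(Rational(1, 3), 9, Pow(-12, -1)), Mul(-153, 1)) = Add(Mul(Rational(1, 3), 9, Rational(-1, 12)), -153) = Add(Rational(-1, 4), -153) = Rational(-613, 4)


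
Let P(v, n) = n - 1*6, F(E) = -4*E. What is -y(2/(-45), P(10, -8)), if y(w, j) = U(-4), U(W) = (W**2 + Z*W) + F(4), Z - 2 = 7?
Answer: 36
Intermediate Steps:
Z = 9 (Z = 2 + 7 = 9)
P(v, n) = -6 + n (P(v, n) = n - 6 = -6 + n)
U(W) = -16 + W**2 + 9*W (U(W) = (W**2 + 9*W) - 4*4 = (W**2 + 9*W) - 16 = -16 + W**2 + 9*W)
y(w, j) = -36 (y(w, j) = -16 + (-4)**2 + 9*(-4) = -16 + 16 - 36 = -36)
-y(2/(-45), P(10, -8)) = -1*(-36) = 36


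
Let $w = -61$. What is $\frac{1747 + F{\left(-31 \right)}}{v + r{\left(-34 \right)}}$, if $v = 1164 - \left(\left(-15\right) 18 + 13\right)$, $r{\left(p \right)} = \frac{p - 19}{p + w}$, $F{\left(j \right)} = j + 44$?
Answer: $\frac{20900}{16881} \approx 1.2381$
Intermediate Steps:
$F{\left(j \right)} = 44 + j$
$r{\left(p \right)} = \frac{-19 + p}{-61 + p}$ ($r{\left(p \right)} = \frac{p - 19}{p - 61} = \frac{-19 + p}{-61 + p}$)
$v = 1421$ ($v = 1164 - \left(-270 + 13\right) = 1164 - -257 = 1164 + 257 = 1421$)
$\frac{1747 + F{\left(-31 \right)}}{v + r{\left(-34 \right)}} = \frac{1747 + \left(44 - 31\right)}{1421 + \frac{-19 - 34}{-61 - 34}} = \frac{1747 + 13}{1421 + \frac{1}{-95} \left(-53\right)} = \frac{1760}{1421 - - \frac{53}{95}} = \frac{1760}{1421 + \frac{53}{95}} = \frac{1760}{\frac{135048}{95}} = 1760 \cdot \frac{95}{135048} = \frac{20900}{16881}$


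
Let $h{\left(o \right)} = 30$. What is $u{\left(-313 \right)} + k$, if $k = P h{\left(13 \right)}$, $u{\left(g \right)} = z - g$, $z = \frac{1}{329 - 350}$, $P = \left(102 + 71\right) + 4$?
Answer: $\frac{118082}{21} \approx 5623.0$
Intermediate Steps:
$P = 177$ ($P = 173 + 4 = 177$)
$z = - \frac{1}{21}$ ($z = \frac{1}{-21} = - \frac{1}{21} \approx -0.047619$)
$u{\left(g \right)} = - \frac{1}{21} - g$
$k = 5310$ ($k = 177 \cdot 30 = 5310$)
$u{\left(-313 \right)} + k = \left(- \frac{1}{21} - -313\right) + 5310 = \left(- \frac{1}{21} + 313\right) + 5310 = \frac{6572}{21} + 5310 = \frac{118082}{21}$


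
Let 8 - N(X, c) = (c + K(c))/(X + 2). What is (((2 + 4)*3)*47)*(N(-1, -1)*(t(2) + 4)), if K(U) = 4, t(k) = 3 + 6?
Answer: 54990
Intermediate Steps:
t(k) = 9
N(X, c) = 8 - (4 + c)/(2 + X) (N(X, c) = 8 - (c + 4)/(X + 2) = 8 - (4 + c)/(2 + X))
(((2 + 4)*3)*47)*(N(-1, -1)*(t(2) + 4)) = (((2 + 4)*3)*47)*(((12 - 1*(-1) + 8*(-1))/(2 - 1))*(9 + 4)) = ((6*3)*47)*(((12 + 1 - 8)/1)*13) = (18*47)*((1*5)*13) = 846*(5*13) = 846*65 = 54990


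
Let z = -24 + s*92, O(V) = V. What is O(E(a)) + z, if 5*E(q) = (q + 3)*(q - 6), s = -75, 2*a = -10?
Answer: -34598/5 ≈ -6919.6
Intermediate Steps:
a = -5 (a = (1/2)*(-10) = -5)
E(q) = (-6 + q)*(3 + q)/5 (E(q) = ((q + 3)*(q - 6))/5 = ((3 + q)*(-6 + q))/5 = ((-6 + q)*(3 + q))/5 = (-6 + q)*(3 + q)/5)
z = -6924 (z = -24 - 75*92 = -24 - 6900 = -6924)
O(E(a)) + z = (-18/5 - 3/5*(-5) + (1/5)*(-5)**2) - 6924 = (-18/5 + 3 + (1/5)*25) - 6924 = (-18/5 + 3 + 5) - 6924 = 22/5 - 6924 = -34598/5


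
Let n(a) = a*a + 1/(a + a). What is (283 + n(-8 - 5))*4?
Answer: 23502/13 ≈ 1807.8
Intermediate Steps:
n(a) = a² + 1/(2*a)
(283 + n(-8 - 5))*4 = (283 + (½ + (-8 - 5)³)/(-8 - 5))*4 = (283 + (½ + (-13)³)/(-13))*4 = (283 - (½ - 2197)/13)*4 = (283 - 1/13*(-4393/2))*4 = (283 + 4393/26)*4 = (11751/26)*4 = 23502/13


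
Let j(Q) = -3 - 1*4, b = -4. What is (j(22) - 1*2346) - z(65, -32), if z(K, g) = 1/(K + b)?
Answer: -143534/61 ≈ -2353.0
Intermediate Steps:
z(K, g) = 1/(-4 + K) (z(K, g) = 1/(K - 4) = 1/(-4 + K))
j(Q) = -7 (j(Q) = -3 - 4 = -7)
(j(22) - 1*2346) - z(65, -32) = (-7 - 1*2346) - 1/(-4 + 65) = (-7 - 2346) - 1/61 = -2353 - 1*1/61 = -2353 - 1/61 = -143534/61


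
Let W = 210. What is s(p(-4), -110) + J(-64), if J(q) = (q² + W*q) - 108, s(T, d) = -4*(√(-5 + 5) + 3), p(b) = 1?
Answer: -9464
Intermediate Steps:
s(T, d) = -12 (s(T, d) = -4*(√0 + 3) = -4*(0 + 3) = -4*3 = -12)
J(q) = -108 + q² + 210*q (J(q) = (q² + 210*q) - 108 = -108 + q² + 210*q)
s(p(-4), -110) + J(-64) = -12 + (-108 + (-64)² + 210*(-64)) = -12 + (-108 + 4096 - 13440) = -12 - 9452 = -9464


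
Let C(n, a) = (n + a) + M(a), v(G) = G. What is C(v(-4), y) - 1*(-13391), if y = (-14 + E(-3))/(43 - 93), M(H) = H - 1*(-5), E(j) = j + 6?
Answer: 334811/25 ≈ 13392.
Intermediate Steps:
E(j) = 6 + j
M(H) = 5 + H (M(H) = H + 5 = 5 + H)
y = 11/50 (y = (-14 + (6 - 3))/(43 - 93) = (-14 + 3)/(-50) = -11*(-1/50) = 11/50 ≈ 0.22000)
C(n, a) = 5 + n + 2*a (C(n, a) = (n + a) + (5 + a) = (a + n) + (5 + a) = 5 + n + 2*a)
C(v(-4), y) - 1*(-13391) = (5 - 4 + 2*(11/50)) - 1*(-13391) = (5 - 4 + 11/25) + 13391 = 36/25 + 13391 = 334811/25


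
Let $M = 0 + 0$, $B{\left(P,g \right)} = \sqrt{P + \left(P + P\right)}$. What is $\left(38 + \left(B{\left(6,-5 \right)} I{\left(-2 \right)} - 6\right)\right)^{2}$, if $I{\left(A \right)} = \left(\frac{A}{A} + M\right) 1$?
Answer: $1042 + 192 \sqrt{2} \approx 1313.5$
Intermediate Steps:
$B{\left(P,g \right)} = \sqrt{3} \sqrt{P}$ ($B{\left(P,g \right)} = \sqrt{P + 2 P} = \sqrt{3 P} = \sqrt{3} \sqrt{P}$)
$M = 0$
$I{\left(A \right)} = 1$ ($I{\left(A \right)} = \left(\frac{A}{A} + 0\right) 1 = \left(1 + 0\right) 1 = 1 \cdot 1 = 1$)
$\left(38 + \left(B{\left(6,-5 \right)} I{\left(-2 \right)} - 6\right)\right)^{2} = \left(38 - \left(6 - \sqrt{3} \sqrt{6} \cdot 1\right)\right)^{2} = \left(38 - \left(6 - 3 \sqrt{2} \cdot 1\right)\right)^{2} = \left(38 - \left(6 - 3 \sqrt{2}\right)\right)^{2} = \left(32 + 3 \sqrt{2}\right)^{2}$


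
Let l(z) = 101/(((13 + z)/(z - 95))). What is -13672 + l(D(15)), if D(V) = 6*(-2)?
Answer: -24479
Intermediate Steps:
D(V) = -12
l(z) = 101*(-95 + z)/(13 + z) (l(z) = 101/(((13 + z)/(-95 + z))) = 101*((-95 + z)/(13 + z)) = 101*(-95 + z)/(13 + z))
-13672 + l(D(15)) = -13672 + 101*(-95 - 12)/(13 - 12) = -13672 + 101*(-107)/1 = -13672 + 101*1*(-107) = -13672 - 10807 = -24479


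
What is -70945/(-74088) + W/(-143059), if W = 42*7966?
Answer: -298743869/216305208 ≈ -1.3811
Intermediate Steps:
W = 334572
-70945/(-74088) + W/(-143059) = -70945/(-74088) + 334572/(-143059) = -70945*(-1/74088) + 334572*(-1/143059) = 10135/10584 - 47796/20437 = -298743869/216305208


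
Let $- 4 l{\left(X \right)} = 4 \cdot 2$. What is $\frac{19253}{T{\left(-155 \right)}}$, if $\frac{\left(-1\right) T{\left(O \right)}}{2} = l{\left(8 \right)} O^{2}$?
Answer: $\frac{19253}{96100} \approx 0.20034$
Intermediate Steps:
$l{\left(X \right)} = -2$ ($l{\left(X \right)} = - \frac{4 \cdot 2}{4} = \left(- \frac{1}{4}\right) 8 = -2$)
$T{\left(O \right)} = 4 O^{2}$ ($T{\left(O \right)} = - 2 \left(- 2 O^{2}\right) = 4 O^{2}$)
$\frac{19253}{T{\left(-155 \right)}} = \frac{19253}{4 \left(-155\right)^{2}} = \frac{19253}{4 \cdot 24025} = \frac{19253}{96100}$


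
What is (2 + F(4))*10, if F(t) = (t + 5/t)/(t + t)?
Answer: 425/16 ≈ 26.563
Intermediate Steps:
F(t) = (t + 5/t)/(2*t) (F(t) = (t + 5/t)/((2*t)) = (t + 5/t)*(1/(2*t)) = (t + 5/t)/(2*t))
(2 + F(4))*10 = (2 + (1/2)*(5 + 4**2)/4**2)*10 = (2 + (1/2)*(1/16)*(5 + 16))*10 = (2 + (1/2)*(1/16)*21)*10 = (2 + 21/32)*10 = (85/32)*10 = 425/16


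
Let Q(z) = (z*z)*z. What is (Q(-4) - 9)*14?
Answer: -1022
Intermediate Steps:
Q(z) = z³ (Q(z) = z²*z = z³)
(Q(-4) - 9)*14 = ((-4)³ - 9)*14 = (-64 - 9)*14 = -73*14 = -1022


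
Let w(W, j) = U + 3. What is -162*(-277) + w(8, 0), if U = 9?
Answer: 44886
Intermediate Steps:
w(W, j) = 12 (w(W, j) = 9 + 3 = 12)
-162*(-277) + w(8, 0) = -162*(-277) + 12 = 44874 + 12 = 44886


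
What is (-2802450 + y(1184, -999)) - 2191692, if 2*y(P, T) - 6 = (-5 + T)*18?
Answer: -5003175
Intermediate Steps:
y(P, T) = -42 + 9*T (y(P, T) = 3 + ((-5 + T)*18)/2 = 3 + (-90 + 18*T)/2 = 3 + (-45 + 9*T) = -42 + 9*T)
(-2802450 + y(1184, -999)) - 2191692 = (-2802450 + (-42 + 9*(-999))) - 2191692 = (-2802450 + (-42 - 8991)) - 2191692 = (-2802450 - 9033) - 2191692 = -2811483 - 2191692 = -5003175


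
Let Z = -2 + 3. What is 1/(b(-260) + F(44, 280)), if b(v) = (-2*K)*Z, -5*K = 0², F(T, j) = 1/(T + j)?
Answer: 324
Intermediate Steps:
Z = 1
K = 0 (K = -⅕*0² = -⅕*0 = 0)
b(v) = 0 (b(v) = -2*0*1 = 0*1 = 0)
1/(b(-260) + F(44, 280)) = 1/(0 + 1/(44 + 280)) = 1/(0 + 1/324) = 1/(1/324) = 324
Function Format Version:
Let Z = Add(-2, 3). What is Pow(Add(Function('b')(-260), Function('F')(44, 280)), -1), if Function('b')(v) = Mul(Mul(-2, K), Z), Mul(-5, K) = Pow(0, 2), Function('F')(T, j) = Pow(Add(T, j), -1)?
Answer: 324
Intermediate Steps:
Z = 1
K = 0 (K = Mul(Rational(-1, 5), Pow(0, 2)) = Mul(Rational(-1, 5), 0) = 0)
Function('b')(v) = 0 (Function('b')(v) = Mul(Mul(-2, 0), 1) = Mul(0, 1) = 0)
Pow(Add(Function('b')(-260), Function('F')(44, 280)), -1) = Pow(Add(0, Pow(Add(44, 280), -1)), -1) = Pow(Add(0, Pow(324, -1)), -1) = Pow(Add(0, Rational(1, 324)), -1) = Pow(Rational(1, 324), -1) = 324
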